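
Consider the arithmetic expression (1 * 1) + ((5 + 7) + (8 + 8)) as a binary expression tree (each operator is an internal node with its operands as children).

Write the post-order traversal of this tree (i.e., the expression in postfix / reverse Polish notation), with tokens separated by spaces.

Post-order on an expression tree gives postfix notation: for each operator, emit left operand, right operand, then the operator.

1 1 * 5 7 + 8 8 + + +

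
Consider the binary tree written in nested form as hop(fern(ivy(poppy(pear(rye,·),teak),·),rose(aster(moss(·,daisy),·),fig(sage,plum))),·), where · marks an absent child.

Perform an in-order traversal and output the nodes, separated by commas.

rye, pear, poppy, teak, ivy, fern, moss, daisy, aster, rose, sage, fig, plum, hop

In-order visits the left subtree, then the node, then the right subtree.
At hop: go left to fern.
  At fern: go left to ivy.
    At ivy: go left to poppy.
      At poppy: go left to pear.
        At pear: go left to rye.
          rye is a leaf — visit rye.
        Visit pear.
        At pear: no right child.
      Visit poppy.
      At poppy: go right to teak.
        teak is a leaf — visit teak.
    Visit ivy.
    At ivy: no right child.
  Visit fern.
  At fern: go right to rose.
    At rose: go left to aster.
      At aster: go left to moss.
        At moss: no left child.
        Visit moss.
        At moss: go right to daisy.
          daisy is a leaf — visit daisy.
      Visit aster.
      At aster: no right child.
    Visit rose.
    At rose: go right to fig.
      At fig: go left to sage.
        sage is a leaf — visit sage.
      Visit fig.
      At fig: go right to plum.
        plum is a leaf — visit plum.
Visit hop.
At hop: no right child.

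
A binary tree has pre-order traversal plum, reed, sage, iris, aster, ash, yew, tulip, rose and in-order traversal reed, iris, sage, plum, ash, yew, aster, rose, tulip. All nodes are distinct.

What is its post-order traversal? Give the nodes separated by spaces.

The first element of pre-order is the root; it splits in-order into left and right subtrees.
Root plum: left subtree has 3 nodes {reed, iris, sage}, right has 5 {ash, yew, aster, rose, tulip}.
  Root reed: left subtree has 0 nodes { }, right has 2 {iris, sage}.
    Root sage: left subtree has 1 node {iris}, right has 0 { }.
  Root aster: left subtree has 2 nodes {ash, yew}, right has 2 {rose, tulip}.
    Root ash: left subtree has 0 nodes { }, right has 1 {yew}.
    Root tulip: left subtree has 1 node {rose}, right has 0 { }.

iris sage reed yew ash rose tulip aster plum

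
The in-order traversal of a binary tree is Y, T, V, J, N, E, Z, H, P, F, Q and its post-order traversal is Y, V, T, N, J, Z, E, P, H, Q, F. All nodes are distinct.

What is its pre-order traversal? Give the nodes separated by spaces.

F H E J T Y V N Z P Q

The last element of post-order is the root; it splits in-order into left and right subtrees.
Root F: left subtree has 9 nodes {Y, T, V, J, N, E, Z, H, P}, right has 1 {Q}.
  Root H: left subtree has 7 nodes {Y, T, V, J, N, E, Z}, right has 1 {P}.
    Root E: left subtree has 5 nodes {Y, T, V, J, N}, right has 1 {Z}.
      Root J: left subtree has 3 nodes {Y, T, V}, right has 1 {N}.
        Root T: left subtree has 1 node {Y}, right has 1 {V}.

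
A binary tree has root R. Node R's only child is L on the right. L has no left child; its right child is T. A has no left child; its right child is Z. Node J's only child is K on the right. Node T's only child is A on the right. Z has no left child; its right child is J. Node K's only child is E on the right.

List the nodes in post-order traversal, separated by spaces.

E K J Z A T L R

Post-order visits the left subtree, then the right subtree, then the node.
At R: no left child.
At R: go right to L.
  At L: no left child.
  At L: go right to T.
    At T: no left child.
    At T: go right to A.
      At A: no left child.
      At A: go right to Z.
        At Z: no left child.
        At Z: go right to J.
          At J: no left child.
          At J: go right to K.
            At K: no left child.
            At K: go right to E.
              E is a leaf — visit E.
            Visit K.
          Visit J.
        Visit Z.
      Visit A.
    Visit T.
  Visit L.
Visit R.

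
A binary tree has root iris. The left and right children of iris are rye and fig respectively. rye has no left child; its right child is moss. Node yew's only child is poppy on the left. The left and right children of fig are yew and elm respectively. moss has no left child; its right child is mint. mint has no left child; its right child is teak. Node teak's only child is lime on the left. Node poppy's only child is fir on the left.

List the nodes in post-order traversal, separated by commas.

Post-order visits the left subtree, then the right subtree, then the node.
At iris: go left to rye.
  At rye: no left child.
  At rye: go right to moss.
    At moss: no left child.
    At moss: go right to mint.
      At mint: no left child.
      At mint: go right to teak.
        At teak: go left to lime.
          lime is a leaf — visit lime.
        At teak: no right child.
        Visit teak.
      Visit mint.
    Visit moss.
  Visit rye.
At iris: go right to fig.
  At fig: go left to yew.
    At yew: go left to poppy.
      At poppy: go left to fir.
        fir is a leaf — visit fir.
      At poppy: no right child.
      Visit poppy.
    At yew: no right child.
    Visit yew.
  At fig: go right to elm.
    elm is a leaf — visit elm.
  Visit fig.
Visit iris.

lime, teak, mint, moss, rye, fir, poppy, yew, elm, fig, iris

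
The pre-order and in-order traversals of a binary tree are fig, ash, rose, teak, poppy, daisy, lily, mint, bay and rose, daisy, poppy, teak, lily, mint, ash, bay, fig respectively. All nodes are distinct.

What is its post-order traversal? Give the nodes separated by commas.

daisy, poppy, mint, lily, teak, rose, bay, ash, fig

The first element of pre-order is the root; it splits in-order into left and right subtrees.
Root fig: left subtree has 8 nodes {rose, daisy, poppy, teak, lily, mint, ash, bay}, right has 0 { }.
  Root ash: left subtree has 6 nodes {rose, daisy, poppy, teak, lily, mint}, right has 1 {bay}.
    Root rose: left subtree has 0 nodes { }, right has 5 {daisy, poppy, teak, lily, mint}.
      Root teak: left subtree has 2 nodes {daisy, poppy}, right has 2 {lily, mint}.
        Root poppy: left subtree has 1 node {daisy}, right has 0 { }.
        Root lily: left subtree has 0 nodes { }, right has 1 {mint}.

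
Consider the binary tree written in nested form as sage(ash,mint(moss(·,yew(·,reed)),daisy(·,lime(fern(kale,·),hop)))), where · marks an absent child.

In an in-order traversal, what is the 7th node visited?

In-order visits the left subtree, then the node, then the right subtree.
At sage: go left to ash.
  ash is a leaf — visit ash.
Visit sage.
At sage: go right to mint.
  At mint: go left to moss.
    At moss: no left child.
    Visit moss.
    At moss: go right to yew.
      At yew: no left child.
      Visit yew.
      At yew: go right to reed.
        reed is a leaf — visit reed.
  Visit mint.
  At mint: go right to daisy.
    At daisy: no left child.
    Visit daisy.
    At daisy: go right to lime.
      At lime: go left to fern.
        At fern: go left to kale.
          kale is a leaf — visit kale.
        Visit fern.
        At fern: no right child.
      Visit lime.
      At lime: go right to hop.
        hop is a leaf — visit hop.
Full in-order sequence: ash, sage, moss, yew, reed, mint, daisy, kale, fern, lime, hop.

daisy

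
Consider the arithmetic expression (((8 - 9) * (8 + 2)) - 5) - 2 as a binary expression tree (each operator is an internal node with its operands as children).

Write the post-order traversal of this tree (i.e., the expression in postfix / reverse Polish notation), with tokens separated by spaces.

Post-order on an expression tree gives postfix notation: for each operator, emit left operand, right operand, then the operator.

8 9 - 8 2 + * 5 - 2 -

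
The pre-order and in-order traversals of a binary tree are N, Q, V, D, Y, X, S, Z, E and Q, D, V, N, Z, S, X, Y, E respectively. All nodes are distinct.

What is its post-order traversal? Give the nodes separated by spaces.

The first element of pre-order is the root; it splits in-order into left and right subtrees.
Root N: left subtree has 3 nodes {Q, D, V}, right has 5 {Z, S, X, Y, E}.
  Root Q: left subtree has 0 nodes { }, right has 2 {D, V}.
    Root V: left subtree has 1 node {D}, right has 0 { }.
  Root Y: left subtree has 3 nodes {Z, S, X}, right has 1 {E}.
    Root X: left subtree has 2 nodes {Z, S}, right has 0 { }.
      Root S: left subtree has 1 node {Z}, right has 0 { }.

D V Q Z S X E Y N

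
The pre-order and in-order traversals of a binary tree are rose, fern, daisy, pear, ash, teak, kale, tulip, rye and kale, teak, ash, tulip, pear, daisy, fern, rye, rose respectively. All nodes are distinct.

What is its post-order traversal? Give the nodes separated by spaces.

The first element of pre-order is the root; it splits in-order into left and right subtrees.
Root rose: left subtree has 8 nodes {kale, teak, ash, tulip, pear, daisy, fern, rye}, right has 0 { }.
  Root fern: left subtree has 6 nodes {kale, teak, ash, tulip, pear, daisy}, right has 1 {rye}.
    Root daisy: left subtree has 5 nodes {kale, teak, ash, tulip, pear}, right has 0 { }.
      Root pear: left subtree has 4 nodes {kale, teak, ash, tulip}, right has 0 { }.
        Root ash: left subtree has 2 nodes {kale, teak}, right has 1 {tulip}.
          Root teak: left subtree has 1 node {kale}, right has 0 { }.

kale teak tulip ash pear daisy rye fern rose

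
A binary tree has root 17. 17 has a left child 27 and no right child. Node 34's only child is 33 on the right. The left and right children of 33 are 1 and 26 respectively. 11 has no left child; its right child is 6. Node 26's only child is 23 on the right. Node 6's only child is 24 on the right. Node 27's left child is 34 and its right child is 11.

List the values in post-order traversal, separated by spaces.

1 23 26 33 34 24 6 11 27 17

Post-order visits the left subtree, then the right subtree, then the node.
At 17: go left to 27.
  At 27: go left to 34.
    At 34: no left child.
    At 34: go right to 33.
      At 33: go left to 1.
        1 is a leaf — visit 1.
      At 33: go right to 26.
        At 26: no left child.
        At 26: go right to 23.
          23 is a leaf — visit 23.
        Visit 26.
      Visit 33.
    Visit 34.
  At 27: go right to 11.
    At 11: no left child.
    At 11: go right to 6.
      At 6: no left child.
      At 6: go right to 24.
        24 is a leaf — visit 24.
      Visit 6.
    Visit 11.
  Visit 27.
At 17: no right child.
Visit 17.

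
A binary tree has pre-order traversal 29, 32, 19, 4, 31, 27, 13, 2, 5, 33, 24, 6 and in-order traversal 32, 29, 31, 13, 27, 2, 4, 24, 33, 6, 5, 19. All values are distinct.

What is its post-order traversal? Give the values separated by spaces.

The first element of pre-order is the root; it splits in-order into left and right subtrees.
Root 29: left subtree has 1 node {32}, right has 10 {31, 13, 27, 2, 4, 24, 33, 6, 5, 19}.
  Root 19: left subtree has 9 nodes {31, 13, 27, 2, 4, 24, 33, 6, 5}, right has 0 { }.
    Root 4: left subtree has 4 nodes {31, 13, 27, 2}, right has 4 {24, 33, 6, 5}.
      Root 31: left subtree has 0 nodes { }, right has 3 {13, 27, 2}.
        Root 27: left subtree has 1 node {13}, right has 1 {2}.
      Root 5: left subtree has 3 nodes {24, 33, 6}, right has 0 { }.
        Root 33: left subtree has 1 node {24}, right has 1 {6}.

32 13 2 27 31 24 6 33 5 4 19 29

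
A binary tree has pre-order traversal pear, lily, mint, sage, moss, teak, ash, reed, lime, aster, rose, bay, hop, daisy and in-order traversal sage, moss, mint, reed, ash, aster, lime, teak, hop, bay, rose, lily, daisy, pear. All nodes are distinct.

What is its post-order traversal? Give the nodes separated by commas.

moss, sage, reed, aster, lime, ash, hop, bay, rose, teak, mint, daisy, lily, pear

The first element of pre-order is the root; it splits in-order into left and right subtrees.
Root pear: left subtree has 13 nodes {sage, moss, mint, reed, ash, aster, lime, teak, hop, bay, rose, lily, daisy}, right has 0 { }.
  Root lily: left subtree has 11 nodes {sage, moss, mint, reed, ash, aster, lime, teak, hop, bay, rose}, right has 1 {daisy}.
    Root mint: left subtree has 2 nodes {sage, moss}, right has 8 {reed, ash, aster, lime, teak, hop, bay, rose}.
      Root sage: left subtree has 0 nodes { }, right has 1 {moss}.
      Root teak: left subtree has 4 nodes {reed, ash, aster, lime}, right has 3 {hop, bay, rose}.
        Root ash: left subtree has 1 node {reed}, right has 2 {aster, lime}.
          Root lime: left subtree has 1 node {aster}, right has 0 { }.
        Root rose: left subtree has 2 nodes {hop, bay}, right has 0 { }.
          Root bay: left subtree has 1 node {hop}, right has 0 { }.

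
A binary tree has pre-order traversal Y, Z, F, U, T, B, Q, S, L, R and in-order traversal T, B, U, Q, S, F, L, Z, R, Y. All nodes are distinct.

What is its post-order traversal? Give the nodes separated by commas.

The first element of pre-order is the root; it splits in-order into left and right subtrees.
Root Y: left subtree has 9 nodes {T, B, U, Q, S, F, L, Z, R}, right has 0 { }.
  Root Z: left subtree has 7 nodes {T, B, U, Q, S, F, L}, right has 1 {R}.
    Root F: left subtree has 5 nodes {T, B, U, Q, S}, right has 1 {L}.
      Root U: left subtree has 2 nodes {T, B}, right has 2 {Q, S}.
        Root T: left subtree has 0 nodes { }, right has 1 {B}.
        Root Q: left subtree has 0 nodes { }, right has 1 {S}.

B, T, S, Q, U, L, F, R, Z, Y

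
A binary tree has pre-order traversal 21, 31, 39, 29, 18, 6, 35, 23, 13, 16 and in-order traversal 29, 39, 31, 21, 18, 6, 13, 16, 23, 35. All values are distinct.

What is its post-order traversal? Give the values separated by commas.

29, 39, 31, 16, 13, 23, 35, 6, 18, 21

The first element of pre-order is the root; it splits in-order into left and right subtrees.
Root 21: left subtree has 3 nodes {29, 39, 31}, right has 6 {18, 6, 13, 16, 23, 35}.
  Root 31: left subtree has 2 nodes {29, 39}, right has 0 { }.
    Root 39: left subtree has 1 node {29}, right has 0 { }.
  Root 18: left subtree has 0 nodes { }, right has 5 {6, 13, 16, 23, 35}.
    Root 6: left subtree has 0 nodes { }, right has 4 {13, 16, 23, 35}.
      Root 35: left subtree has 3 nodes {13, 16, 23}, right has 0 { }.
        Root 23: left subtree has 2 nodes {13, 16}, right has 0 { }.
          Root 13: left subtree has 0 nodes { }, right has 1 {16}.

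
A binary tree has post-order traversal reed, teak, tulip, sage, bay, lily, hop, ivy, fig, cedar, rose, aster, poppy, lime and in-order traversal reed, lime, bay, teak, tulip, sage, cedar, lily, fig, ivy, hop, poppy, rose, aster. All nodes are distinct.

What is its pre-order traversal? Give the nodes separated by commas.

lime, reed, poppy, cedar, bay, sage, tulip, teak, fig, lily, ivy, hop, aster, rose

The last element of post-order is the root; it splits in-order into left and right subtrees.
Root lime: left subtree has 1 node {reed}, right has 12 {bay, teak, tulip, sage, cedar, lily, fig, ivy, hop, poppy, rose, aster}.
  Root poppy: left subtree has 9 nodes {bay, teak, tulip, sage, cedar, lily, fig, ivy, hop}, right has 2 {rose, aster}.
    Root cedar: left subtree has 4 nodes {bay, teak, tulip, sage}, right has 4 {lily, fig, ivy, hop}.
      Root bay: left subtree has 0 nodes { }, right has 3 {teak, tulip, sage}.
        Root sage: left subtree has 2 nodes {teak, tulip}, right has 0 { }.
          Root tulip: left subtree has 1 node {teak}, right has 0 { }.
      Root fig: left subtree has 1 node {lily}, right has 2 {ivy, hop}.
        Root ivy: left subtree has 0 nodes { }, right has 1 {hop}.
    Root aster: left subtree has 1 node {rose}, right has 0 { }.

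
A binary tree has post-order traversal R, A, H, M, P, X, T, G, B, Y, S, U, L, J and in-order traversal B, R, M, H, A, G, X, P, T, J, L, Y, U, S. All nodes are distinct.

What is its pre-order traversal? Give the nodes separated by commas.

The last element of post-order is the root; it splits in-order into left and right subtrees.
Root J: left subtree has 9 nodes {B, R, M, H, A, G, X, P, T}, right has 4 {L, Y, U, S}.
  Root B: left subtree has 0 nodes { }, right has 8 {R, M, H, A, G, X, P, T}.
    Root G: left subtree has 4 nodes {R, M, H, A}, right has 3 {X, P, T}.
      Root M: left subtree has 1 node {R}, right has 2 {H, A}.
        Root H: left subtree has 0 nodes { }, right has 1 {A}.
      Root T: left subtree has 2 nodes {X, P}, right has 0 { }.
        Root X: left subtree has 0 nodes { }, right has 1 {P}.
  Root L: left subtree has 0 nodes { }, right has 3 {Y, U, S}.
    Root U: left subtree has 1 node {Y}, right has 1 {S}.

J, B, G, M, R, H, A, T, X, P, L, U, Y, S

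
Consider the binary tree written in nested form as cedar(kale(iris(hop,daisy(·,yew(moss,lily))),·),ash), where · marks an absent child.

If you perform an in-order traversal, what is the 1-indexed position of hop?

1

In-order visits the left subtree, then the node, then the right subtree.
At cedar: go left to kale.
  At kale: go left to iris.
    At iris: go left to hop.
      hop is a leaf — visit hop.
    Visit iris.
    At iris: go right to daisy.
      At daisy: no left child.
      Visit daisy.
      At daisy: go right to yew.
        At yew: go left to moss.
          moss is a leaf — visit moss.
        Visit yew.
        At yew: go right to lily.
          lily is a leaf — visit lily.
  Visit kale.
  At kale: no right child.
Visit cedar.
At cedar: go right to ash.
  ash is a leaf — visit ash.
Full in-order sequence: hop, iris, daisy, moss, yew, lily, kale, cedar, ash.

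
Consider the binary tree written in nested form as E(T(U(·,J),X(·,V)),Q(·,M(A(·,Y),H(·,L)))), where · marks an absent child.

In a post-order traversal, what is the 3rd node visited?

V

Post-order visits the left subtree, then the right subtree, then the node.
At E: go left to T.
  At T: go left to U.
    At U: no left child.
    At U: go right to J.
      J is a leaf — visit J.
    Visit U.
  At T: go right to X.
    At X: no left child.
    At X: go right to V.
      V is a leaf — visit V.
    Visit X.
  Visit T.
At E: go right to Q.
  At Q: no left child.
  At Q: go right to M.
    At M: go left to A.
      At A: no left child.
      At A: go right to Y.
        Y is a leaf — visit Y.
      Visit A.
    At M: go right to H.
      At H: no left child.
      At H: go right to L.
        L is a leaf — visit L.
      Visit H.
    Visit M.
  Visit Q.
Visit E.
Full post-order sequence: J, U, V, X, T, Y, A, L, H, M, Q, E.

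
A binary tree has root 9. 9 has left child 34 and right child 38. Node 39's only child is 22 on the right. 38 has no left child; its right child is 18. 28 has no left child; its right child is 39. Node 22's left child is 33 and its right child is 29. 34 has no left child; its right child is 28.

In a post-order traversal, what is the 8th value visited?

38

Post-order visits the left subtree, then the right subtree, then the node.
At 9: go left to 34.
  At 34: no left child.
  At 34: go right to 28.
    At 28: no left child.
    At 28: go right to 39.
      At 39: no left child.
      At 39: go right to 22.
        At 22: go left to 33.
          33 is a leaf — visit 33.
        At 22: go right to 29.
          29 is a leaf — visit 29.
        Visit 22.
      Visit 39.
    Visit 28.
  Visit 34.
At 9: go right to 38.
  At 38: no left child.
  At 38: go right to 18.
    18 is a leaf — visit 18.
  Visit 38.
Visit 9.
Full post-order sequence: 33, 29, 22, 39, 28, 34, 18, 38, 9.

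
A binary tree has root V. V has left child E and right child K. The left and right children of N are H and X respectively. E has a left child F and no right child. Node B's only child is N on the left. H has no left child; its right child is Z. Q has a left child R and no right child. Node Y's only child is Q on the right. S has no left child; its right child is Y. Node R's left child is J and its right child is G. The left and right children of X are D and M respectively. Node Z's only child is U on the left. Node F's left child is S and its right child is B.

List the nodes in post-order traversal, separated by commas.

Post-order visits the left subtree, then the right subtree, then the node.
At V: go left to E.
  At E: go left to F.
    At F: go left to S.
      At S: no left child.
      At S: go right to Y.
        At Y: no left child.
        At Y: go right to Q.
          At Q: go left to R.
            At R: go left to J.
              J is a leaf — visit J.
            At R: go right to G.
              G is a leaf — visit G.
            Visit R.
          At Q: no right child.
          Visit Q.
        Visit Y.
      Visit S.
    At F: go right to B.
      At B: go left to N.
        At N: go left to H.
          At H: no left child.
          At H: go right to Z.
            At Z: go left to U.
              U is a leaf — visit U.
            At Z: no right child.
            Visit Z.
          Visit H.
        At N: go right to X.
          At X: go left to D.
            D is a leaf — visit D.
          At X: go right to M.
            M is a leaf — visit M.
          Visit X.
        Visit N.
      At B: no right child.
      Visit B.
    Visit F.
  At E: no right child.
  Visit E.
At V: go right to K.
  K is a leaf — visit K.
Visit V.

J, G, R, Q, Y, S, U, Z, H, D, M, X, N, B, F, E, K, V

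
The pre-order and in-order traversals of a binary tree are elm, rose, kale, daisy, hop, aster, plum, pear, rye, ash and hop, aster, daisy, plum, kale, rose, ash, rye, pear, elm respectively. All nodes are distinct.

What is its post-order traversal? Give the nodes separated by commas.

The first element of pre-order is the root; it splits in-order into left and right subtrees.
Root elm: left subtree has 9 nodes {hop, aster, daisy, plum, kale, rose, ash, rye, pear}, right has 0 { }.
  Root rose: left subtree has 5 nodes {hop, aster, daisy, plum, kale}, right has 3 {ash, rye, pear}.
    Root kale: left subtree has 4 nodes {hop, aster, daisy, plum}, right has 0 { }.
      Root daisy: left subtree has 2 nodes {hop, aster}, right has 1 {plum}.
        Root hop: left subtree has 0 nodes { }, right has 1 {aster}.
    Root pear: left subtree has 2 nodes {ash, rye}, right has 0 { }.
      Root rye: left subtree has 1 node {ash}, right has 0 { }.

aster, hop, plum, daisy, kale, ash, rye, pear, rose, elm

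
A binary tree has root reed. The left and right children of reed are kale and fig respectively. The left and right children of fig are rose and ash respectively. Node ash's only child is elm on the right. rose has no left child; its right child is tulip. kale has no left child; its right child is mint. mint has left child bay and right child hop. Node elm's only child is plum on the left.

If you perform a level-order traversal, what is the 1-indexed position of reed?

1

Level-order visits nodes level by level from the root, left to right within each level.
Level 0: reed
Level 1: kale, fig
Level 2: mint, rose, ash
Level 3: bay, hop, tulip, elm
Level 4: plum
Full level-order sequence: reed, kale, fig, mint, rose, ash, bay, hop, tulip, elm, plum.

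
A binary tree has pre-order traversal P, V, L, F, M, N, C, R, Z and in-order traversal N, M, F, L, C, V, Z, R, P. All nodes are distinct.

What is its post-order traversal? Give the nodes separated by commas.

The first element of pre-order is the root; it splits in-order into left and right subtrees.
Root P: left subtree has 8 nodes {N, M, F, L, C, V, Z, R}, right has 0 { }.
  Root V: left subtree has 5 nodes {N, M, F, L, C}, right has 2 {Z, R}.
    Root L: left subtree has 3 nodes {N, M, F}, right has 1 {C}.
      Root F: left subtree has 2 nodes {N, M}, right has 0 { }.
        Root M: left subtree has 1 node {N}, right has 0 { }.
    Root R: left subtree has 1 node {Z}, right has 0 { }.

N, M, F, C, L, Z, R, V, P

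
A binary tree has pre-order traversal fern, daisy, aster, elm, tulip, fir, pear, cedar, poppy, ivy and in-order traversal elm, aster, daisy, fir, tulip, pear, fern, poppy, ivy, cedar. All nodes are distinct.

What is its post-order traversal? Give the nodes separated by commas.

The first element of pre-order is the root; it splits in-order into left and right subtrees.
Root fern: left subtree has 6 nodes {elm, aster, daisy, fir, tulip, pear}, right has 3 {poppy, ivy, cedar}.
  Root daisy: left subtree has 2 nodes {elm, aster}, right has 3 {fir, tulip, pear}.
    Root aster: left subtree has 1 node {elm}, right has 0 { }.
    Root tulip: left subtree has 1 node {fir}, right has 1 {pear}.
  Root cedar: left subtree has 2 nodes {poppy, ivy}, right has 0 { }.
    Root poppy: left subtree has 0 nodes { }, right has 1 {ivy}.

elm, aster, fir, pear, tulip, daisy, ivy, poppy, cedar, fern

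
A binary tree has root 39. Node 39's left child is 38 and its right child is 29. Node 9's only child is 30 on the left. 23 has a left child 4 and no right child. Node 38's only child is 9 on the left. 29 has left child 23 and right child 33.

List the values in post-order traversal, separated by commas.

Post-order visits the left subtree, then the right subtree, then the node.
At 39: go left to 38.
  At 38: go left to 9.
    At 9: go left to 30.
      30 is a leaf — visit 30.
    At 9: no right child.
    Visit 9.
  At 38: no right child.
  Visit 38.
At 39: go right to 29.
  At 29: go left to 23.
    At 23: go left to 4.
      4 is a leaf — visit 4.
    At 23: no right child.
    Visit 23.
  At 29: go right to 33.
    33 is a leaf — visit 33.
  Visit 29.
Visit 39.

30, 9, 38, 4, 23, 33, 29, 39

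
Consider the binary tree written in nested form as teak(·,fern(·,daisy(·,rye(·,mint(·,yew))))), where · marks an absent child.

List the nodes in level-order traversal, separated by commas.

teak, fern, daisy, rye, mint, yew

Level-order visits nodes level by level from the root, left to right within each level.
Level 0: teak
Level 1: fern
Level 2: daisy
Level 3: rye
Level 4: mint
Level 5: yew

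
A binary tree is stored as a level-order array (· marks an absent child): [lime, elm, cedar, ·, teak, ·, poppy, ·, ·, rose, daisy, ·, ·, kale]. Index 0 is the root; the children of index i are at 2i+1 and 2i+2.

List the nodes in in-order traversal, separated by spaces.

elm rose teak daisy lime cedar kale poppy

In-order visits the left subtree, then the node, then the right subtree.
At lime: go left to elm.
  At elm: no left child.
  Visit elm.
  At elm: go right to teak.
    At teak: go left to rose.
      rose is a leaf — visit rose.
    Visit teak.
    At teak: go right to daisy.
      daisy is a leaf — visit daisy.
Visit lime.
At lime: go right to cedar.
  At cedar: no left child.
  Visit cedar.
  At cedar: go right to poppy.
    At poppy: go left to kale.
      kale is a leaf — visit kale.
    Visit poppy.
    At poppy: no right child.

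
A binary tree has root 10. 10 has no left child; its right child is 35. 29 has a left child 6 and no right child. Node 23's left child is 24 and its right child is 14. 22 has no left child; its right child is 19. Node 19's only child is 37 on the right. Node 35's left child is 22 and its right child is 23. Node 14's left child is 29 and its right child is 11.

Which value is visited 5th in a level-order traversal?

Level-order visits nodes level by level from the root, left to right within each level.
Level 0: 10
Level 1: 35
Level 2: 22, 23
Level 3: 19, 24, 14
Level 4: 37, 29, 11
Level 5: 6
Full level-order sequence: 10, 35, 22, 23, 19, 24, 14, 37, 29, 11, 6.

19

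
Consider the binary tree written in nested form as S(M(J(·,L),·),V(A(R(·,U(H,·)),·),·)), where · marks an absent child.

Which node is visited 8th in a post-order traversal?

V

Post-order visits the left subtree, then the right subtree, then the node.
At S: go left to M.
  At M: go left to J.
    At J: no left child.
    At J: go right to L.
      L is a leaf — visit L.
    Visit J.
  At M: no right child.
  Visit M.
At S: go right to V.
  At V: go left to A.
    At A: go left to R.
      At R: no left child.
      At R: go right to U.
        At U: go left to H.
          H is a leaf — visit H.
        At U: no right child.
        Visit U.
      Visit R.
    At A: no right child.
    Visit A.
  At V: no right child.
  Visit V.
Visit S.
Full post-order sequence: L, J, M, H, U, R, A, V, S.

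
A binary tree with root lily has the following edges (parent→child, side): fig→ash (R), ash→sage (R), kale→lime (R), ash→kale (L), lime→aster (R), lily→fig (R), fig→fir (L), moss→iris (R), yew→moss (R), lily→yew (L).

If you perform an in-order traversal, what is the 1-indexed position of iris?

In-order visits the left subtree, then the node, then the right subtree.
At lily: go left to yew.
  At yew: no left child.
  Visit yew.
  At yew: go right to moss.
    At moss: no left child.
    Visit moss.
    At moss: go right to iris.
      iris is a leaf — visit iris.
Visit lily.
At lily: go right to fig.
  At fig: go left to fir.
    fir is a leaf — visit fir.
  Visit fig.
  At fig: go right to ash.
    At ash: go left to kale.
      At kale: no left child.
      Visit kale.
      At kale: go right to lime.
        At lime: no left child.
        Visit lime.
        At lime: go right to aster.
          aster is a leaf — visit aster.
    Visit ash.
    At ash: go right to sage.
      sage is a leaf — visit sage.
Full in-order sequence: yew, moss, iris, lily, fir, fig, kale, lime, aster, ash, sage.

3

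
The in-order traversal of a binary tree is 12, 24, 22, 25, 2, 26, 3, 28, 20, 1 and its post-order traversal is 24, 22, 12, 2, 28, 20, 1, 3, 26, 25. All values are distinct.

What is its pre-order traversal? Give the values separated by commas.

The last element of post-order is the root; it splits in-order into left and right subtrees.
Root 25: left subtree has 3 nodes {12, 24, 22}, right has 6 {2, 26, 3, 28, 20, 1}.
  Root 12: left subtree has 0 nodes { }, right has 2 {24, 22}.
    Root 22: left subtree has 1 node {24}, right has 0 { }.
  Root 26: left subtree has 1 node {2}, right has 4 {3, 28, 20, 1}.
    Root 3: left subtree has 0 nodes { }, right has 3 {28, 20, 1}.
      Root 1: left subtree has 2 nodes {28, 20}, right has 0 { }.
        Root 20: left subtree has 1 node {28}, right has 0 { }.

25, 12, 22, 24, 26, 2, 3, 1, 20, 28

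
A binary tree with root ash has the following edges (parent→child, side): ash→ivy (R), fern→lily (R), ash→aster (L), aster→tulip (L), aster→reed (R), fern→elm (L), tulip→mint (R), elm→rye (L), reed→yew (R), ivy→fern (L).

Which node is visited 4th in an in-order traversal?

reed

In-order visits the left subtree, then the node, then the right subtree.
At ash: go left to aster.
  At aster: go left to tulip.
    At tulip: no left child.
    Visit tulip.
    At tulip: go right to mint.
      mint is a leaf — visit mint.
  Visit aster.
  At aster: go right to reed.
    At reed: no left child.
    Visit reed.
    At reed: go right to yew.
      yew is a leaf — visit yew.
Visit ash.
At ash: go right to ivy.
  At ivy: go left to fern.
    At fern: go left to elm.
      At elm: go left to rye.
        rye is a leaf — visit rye.
      Visit elm.
      At elm: no right child.
    Visit fern.
    At fern: go right to lily.
      lily is a leaf — visit lily.
  Visit ivy.
  At ivy: no right child.
Full in-order sequence: tulip, mint, aster, reed, yew, ash, rye, elm, fern, lily, ivy.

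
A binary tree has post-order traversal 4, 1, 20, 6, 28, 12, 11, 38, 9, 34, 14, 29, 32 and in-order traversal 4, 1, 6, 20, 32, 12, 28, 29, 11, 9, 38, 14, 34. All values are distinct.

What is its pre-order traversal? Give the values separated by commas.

32, 6, 1, 4, 20, 29, 12, 28, 14, 9, 11, 38, 34

The last element of post-order is the root; it splits in-order into left and right subtrees.
Root 32: left subtree has 4 nodes {4, 1, 6, 20}, right has 8 {12, 28, 29, 11, 9, 38, 14, 34}.
  Root 6: left subtree has 2 nodes {4, 1}, right has 1 {20}.
    Root 1: left subtree has 1 node {4}, right has 0 { }.
  Root 29: left subtree has 2 nodes {12, 28}, right has 5 {11, 9, 38, 14, 34}.
    Root 12: left subtree has 0 nodes { }, right has 1 {28}.
    Root 14: left subtree has 3 nodes {11, 9, 38}, right has 1 {34}.
      Root 9: left subtree has 1 node {11}, right has 1 {38}.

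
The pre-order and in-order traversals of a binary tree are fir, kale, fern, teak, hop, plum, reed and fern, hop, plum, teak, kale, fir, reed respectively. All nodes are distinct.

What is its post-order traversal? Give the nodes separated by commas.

The first element of pre-order is the root; it splits in-order into left and right subtrees.
Root fir: left subtree has 5 nodes {fern, hop, plum, teak, kale}, right has 1 {reed}.
  Root kale: left subtree has 4 nodes {fern, hop, plum, teak}, right has 0 { }.
    Root fern: left subtree has 0 nodes { }, right has 3 {hop, plum, teak}.
      Root teak: left subtree has 2 nodes {hop, plum}, right has 0 { }.
        Root hop: left subtree has 0 nodes { }, right has 1 {plum}.

plum, hop, teak, fern, kale, reed, fir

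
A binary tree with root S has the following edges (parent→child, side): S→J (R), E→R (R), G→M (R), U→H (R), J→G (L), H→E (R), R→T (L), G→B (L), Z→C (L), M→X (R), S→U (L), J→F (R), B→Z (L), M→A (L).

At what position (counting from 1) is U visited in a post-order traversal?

5

Post-order visits the left subtree, then the right subtree, then the node.
At S: go left to U.
  At U: no left child.
  At U: go right to H.
    At H: no left child.
    At H: go right to E.
      At E: no left child.
      At E: go right to R.
        At R: go left to T.
          T is a leaf — visit T.
        At R: no right child.
        Visit R.
      Visit E.
    Visit H.
  Visit U.
At S: go right to J.
  At J: go left to G.
    At G: go left to B.
      At B: go left to Z.
        At Z: go left to C.
          C is a leaf — visit C.
        At Z: no right child.
        Visit Z.
      At B: no right child.
      Visit B.
    At G: go right to M.
      At M: go left to A.
        A is a leaf — visit A.
      At M: go right to X.
        X is a leaf — visit X.
      Visit M.
    Visit G.
  At J: go right to F.
    F is a leaf — visit F.
  Visit J.
Visit S.
Full post-order sequence: T, R, E, H, U, C, Z, B, A, X, M, G, F, J, S.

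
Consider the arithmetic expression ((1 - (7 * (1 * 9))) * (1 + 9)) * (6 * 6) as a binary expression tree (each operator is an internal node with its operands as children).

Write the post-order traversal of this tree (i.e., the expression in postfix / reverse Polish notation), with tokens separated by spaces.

1 7 1 9 * * - 1 9 + * 6 6 * *

Post-order on an expression tree gives postfix notation: for each operator, emit left operand, right operand, then the operator.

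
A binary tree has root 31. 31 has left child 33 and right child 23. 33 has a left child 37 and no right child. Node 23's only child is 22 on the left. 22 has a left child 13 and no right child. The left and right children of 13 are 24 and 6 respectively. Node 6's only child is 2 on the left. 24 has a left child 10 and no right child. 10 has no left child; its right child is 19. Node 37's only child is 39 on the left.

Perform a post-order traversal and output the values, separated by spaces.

Post-order visits the left subtree, then the right subtree, then the node.
At 31: go left to 33.
  At 33: go left to 37.
    At 37: go left to 39.
      39 is a leaf — visit 39.
    At 37: no right child.
    Visit 37.
  At 33: no right child.
  Visit 33.
At 31: go right to 23.
  At 23: go left to 22.
    At 22: go left to 13.
      At 13: go left to 24.
        At 24: go left to 10.
          At 10: no left child.
          At 10: go right to 19.
            19 is a leaf — visit 19.
          Visit 10.
        At 24: no right child.
        Visit 24.
      At 13: go right to 6.
        At 6: go left to 2.
          2 is a leaf — visit 2.
        At 6: no right child.
        Visit 6.
      Visit 13.
    At 22: no right child.
    Visit 22.
  At 23: no right child.
  Visit 23.
Visit 31.

39 37 33 19 10 24 2 6 13 22 23 31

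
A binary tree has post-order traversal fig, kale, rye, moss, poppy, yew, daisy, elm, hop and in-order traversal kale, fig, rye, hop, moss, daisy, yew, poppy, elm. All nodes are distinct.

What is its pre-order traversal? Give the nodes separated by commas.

hop, rye, kale, fig, elm, daisy, moss, yew, poppy

The last element of post-order is the root; it splits in-order into left and right subtrees.
Root hop: left subtree has 3 nodes {kale, fig, rye}, right has 5 {moss, daisy, yew, poppy, elm}.
  Root rye: left subtree has 2 nodes {kale, fig}, right has 0 { }.
    Root kale: left subtree has 0 nodes { }, right has 1 {fig}.
  Root elm: left subtree has 4 nodes {moss, daisy, yew, poppy}, right has 0 { }.
    Root daisy: left subtree has 1 node {moss}, right has 2 {yew, poppy}.
      Root yew: left subtree has 0 nodes { }, right has 1 {poppy}.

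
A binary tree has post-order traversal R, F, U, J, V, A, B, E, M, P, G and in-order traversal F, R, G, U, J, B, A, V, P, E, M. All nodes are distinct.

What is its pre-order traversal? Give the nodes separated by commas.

G, F, R, P, B, J, U, A, V, M, E

The last element of post-order is the root; it splits in-order into left and right subtrees.
Root G: left subtree has 2 nodes {F, R}, right has 8 {U, J, B, A, V, P, E, M}.
  Root F: left subtree has 0 nodes { }, right has 1 {R}.
  Root P: left subtree has 5 nodes {U, J, B, A, V}, right has 2 {E, M}.
    Root B: left subtree has 2 nodes {U, J}, right has 2 {A, V}.
      Root J: left subtree has 1 node {U}, right has 0 { }.
      Root A: left subtree has 0 nodes { }, right has 1 {V}.
    Root M: left subtree has 1 node {E}, right has 0 { }.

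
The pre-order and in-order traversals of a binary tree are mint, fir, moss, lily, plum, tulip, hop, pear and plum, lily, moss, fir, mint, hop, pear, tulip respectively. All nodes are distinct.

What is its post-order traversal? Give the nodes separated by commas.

The first element of pre-order is the root; it splits in-order into left and right subtrees.
Root mint: left subtree has 4 nodes {plum, lily, moss, fir}, right has 3 {hop, pear, tulip}.
  Root fir: left subtree has 3 nodes {plum, lily, moss}, right has 0 { }.
    Root moss: left subtree has 2 nodes {plum, lily}, right has 0 { }.
      Root lily: left subtree has 1 node {plum}, right has 0 { }.
  Root tulip: left subtree has 2 nodes {hop, pear}, right has 0 { }.
    Root hop: left subtree has 0 nodes { }, right has 1 {pear}.

plum, lily, moss, fir, pear, hop, tulip, mint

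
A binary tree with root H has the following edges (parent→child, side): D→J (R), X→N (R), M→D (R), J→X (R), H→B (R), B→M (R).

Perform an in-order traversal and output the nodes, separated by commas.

H, B, M, D, J, X, N

In-order visits the left subtree, then the node, then the right subtree.
At H: no left child.
Visit H.
At H: go right to B.
  At B: no left child.
  Visit B.
  At B: go right to M.
    At M: no left child.
    Visit M.
    At M: go right to D.
      At D: no left child.
      Visit D.
      At D: go right to J.
        At J: no left child.
        Visit J.
        At J: go right to X.
          At X: no left child.
          Visit X.
          At X: go right to N.
            N is a leaf — visit N.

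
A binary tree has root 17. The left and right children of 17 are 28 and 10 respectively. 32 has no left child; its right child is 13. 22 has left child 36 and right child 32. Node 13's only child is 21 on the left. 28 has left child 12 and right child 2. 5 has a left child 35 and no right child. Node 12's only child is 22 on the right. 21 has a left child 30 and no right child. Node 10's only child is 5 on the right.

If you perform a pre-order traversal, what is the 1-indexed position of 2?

Pre-order visits the node, then its left subtree, then its right subtree.
Visit 17.
At 17: go left to 28.
  Visit 28.
  At 28: go left to 12.
    Visit 12.
    At 12: no left child.
    At 12: go right to 22.
      Visit 22.
      At 22: go left to 36.
        36 is a leaf — visit 36.
      At 22: go right to 32.
        Visit 32.
        At 32: no left child.
        At 32: go right to 13.
          Visit 13.
          At 13: go left to 21.
            Visit 21.
            At 21: go left to 30.
              30 is a leaf — visit 30.
            At 21: no right child.
          At 13: no right child.
  At 28: go right to 2.
    2 is a leaf — visit 2.
At 17: go right to 10.
  Visit 10.
  At 10: no left child.
  At 10: go right to 5.
    Visit 5.
    At 5: go left to 35.
      35 is a leaf — visit 35.
    At 5: no right child.
Full pre-order sequence: 17, 28, 12, 22, 36, 32, 13, 21, 30, 2, 10, 5, 35.

10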